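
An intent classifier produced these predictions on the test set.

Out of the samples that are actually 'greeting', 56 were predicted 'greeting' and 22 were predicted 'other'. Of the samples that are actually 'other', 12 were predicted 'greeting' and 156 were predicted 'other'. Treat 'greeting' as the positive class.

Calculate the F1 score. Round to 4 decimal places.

0.7671

Precision = TP/(TP+FP) = 56/68 = 0.8235
Recall = TP/(TP+FN) = 56/78 = 0.7179
F1 = 2·TP/(2·TP+FP+FN) = 112/146 = 0.7671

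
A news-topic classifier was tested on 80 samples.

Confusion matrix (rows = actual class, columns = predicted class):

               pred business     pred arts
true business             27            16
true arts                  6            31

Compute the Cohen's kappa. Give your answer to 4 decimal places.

Observed agreement pₒ = trace/N = 58/80 = 0.72500
Expected agreement pₑ = Σ (rowᵢ·colᵢ)/N² = (43·33 + 37·47)/80² = 0.49344
κ = (pₒ − pₑ)/(1 − pₑ) = (0.72500 − 0.49344)/(1 − 0.49344) = 0.4571

0.4571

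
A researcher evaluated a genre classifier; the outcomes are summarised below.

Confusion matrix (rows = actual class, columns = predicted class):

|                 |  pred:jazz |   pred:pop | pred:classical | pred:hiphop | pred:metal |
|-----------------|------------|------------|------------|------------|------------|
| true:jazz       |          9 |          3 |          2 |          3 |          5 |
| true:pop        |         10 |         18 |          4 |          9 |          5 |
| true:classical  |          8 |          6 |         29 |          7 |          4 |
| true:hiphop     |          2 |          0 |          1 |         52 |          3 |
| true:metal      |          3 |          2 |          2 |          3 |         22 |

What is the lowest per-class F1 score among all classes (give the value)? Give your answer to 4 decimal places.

Per-class F1 score (2·TP/(2·TP+FP+FN)):
  jazz: TP=9, FP=10+8+2+3=23, FN=3+2+3+5=13 → 18/54 = 0.33333
  pop: TP=18, FP=3+6+0+2=11, FN=10+4+9+5=28 → 36/75 = 0.48000
  classical: TP=29, FP=2+4+1+2=9, FN=8+6+7+4=25 → 58/92 = 0.63043
  hiphop: TP=52, FP=3+9+7+3=22, FN=2+0+1+3=6 → 104/132 = 0.78788
  metal: TP=22, FP=5+5+4+3=17, FN=3+2+2+3=10 → 44/71 = 0.61972
Lowest is class 'jazz' with F1 score = 0.3333.

0.3333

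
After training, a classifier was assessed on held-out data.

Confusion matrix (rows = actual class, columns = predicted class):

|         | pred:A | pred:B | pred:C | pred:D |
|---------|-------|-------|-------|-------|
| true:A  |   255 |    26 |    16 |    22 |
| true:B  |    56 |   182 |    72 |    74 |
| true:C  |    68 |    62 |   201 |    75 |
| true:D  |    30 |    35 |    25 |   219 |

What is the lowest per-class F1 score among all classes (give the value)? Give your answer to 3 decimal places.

0.528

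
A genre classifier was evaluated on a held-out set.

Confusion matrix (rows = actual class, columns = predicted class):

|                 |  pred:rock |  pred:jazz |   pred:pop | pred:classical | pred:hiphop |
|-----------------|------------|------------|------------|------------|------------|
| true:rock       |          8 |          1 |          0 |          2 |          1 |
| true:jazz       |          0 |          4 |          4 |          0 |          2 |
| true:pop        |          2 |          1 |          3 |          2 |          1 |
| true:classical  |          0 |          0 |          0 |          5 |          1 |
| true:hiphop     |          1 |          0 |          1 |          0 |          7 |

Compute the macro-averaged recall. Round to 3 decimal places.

Per-class recall (TP/(TP+FN)):
  rock: TP=8, FN=1+0+2+1=4 → 8/12 = 0.6667
  jazz: TP=4, FN=0+4+0+2=6 → 4/10 = 0.4000
  pop: TP=3, FN=2+1+2+1=6 → 3/9 = 0.3333
  classical: TP=5, FN=0+0+0+1=1 → 5/6 = 0.8333
  hiphop: TP=7, FN=1+0+1+0=2 → 7/9 = 0.7778
Macro-recall = mean = (0.6667 + 0.4000 + 0.3333 + 0.8333 + 0.7778) / 5 = 0.602

0.602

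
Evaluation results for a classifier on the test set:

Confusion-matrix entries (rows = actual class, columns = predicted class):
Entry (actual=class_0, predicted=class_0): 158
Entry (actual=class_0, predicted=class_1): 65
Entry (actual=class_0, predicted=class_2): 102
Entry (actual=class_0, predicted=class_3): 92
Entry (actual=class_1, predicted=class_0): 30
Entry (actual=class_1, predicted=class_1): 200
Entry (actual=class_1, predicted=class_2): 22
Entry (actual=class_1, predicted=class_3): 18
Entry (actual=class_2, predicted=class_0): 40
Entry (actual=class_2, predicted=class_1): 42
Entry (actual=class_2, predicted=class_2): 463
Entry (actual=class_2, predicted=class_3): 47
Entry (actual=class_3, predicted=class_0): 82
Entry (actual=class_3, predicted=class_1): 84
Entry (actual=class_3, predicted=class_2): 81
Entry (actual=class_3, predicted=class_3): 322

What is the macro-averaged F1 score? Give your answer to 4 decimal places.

Per-class F1 score (2·TP/(2·TP+FP+FN)):
  class_0: TP=158, FP=30+40+82=152, FN=65+102+92=259 → 316/727 = 0.43466
  class_1: TP=200, FP=65+42+84=191, FN=30+22+18=70 → 400/661 = 0.60514
  class_2: TP=463, FP=102+22+81=205, FN=40+42+47=129 → 926/1260 = 0.73492
  class_3: TP=322, FP=92+18+47=157, FN=82+84+81=247 → 644/1048 = 0.61450
Macro-F1 score = mean = (0.43466 + 0.60514 + 0.73492 + 0.61450) / 4 = 0.5973

0.5973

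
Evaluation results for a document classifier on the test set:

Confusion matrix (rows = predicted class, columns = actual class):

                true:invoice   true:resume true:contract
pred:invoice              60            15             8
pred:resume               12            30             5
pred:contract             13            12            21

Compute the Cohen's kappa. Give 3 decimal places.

0.419

Observed agreement pₒ = trace/N = 111/176 = 0.6307
Expected agreement pₑ = Σ (rowᵢ·colᵢ)/N² = (85·83 + 57·47 + 34·46)/176² = 0.3647
κ = (pₒ − pₑ)/(1 − pₑ) = (0.6307 − 0.3647)/(1 − 0.3647) = 0.419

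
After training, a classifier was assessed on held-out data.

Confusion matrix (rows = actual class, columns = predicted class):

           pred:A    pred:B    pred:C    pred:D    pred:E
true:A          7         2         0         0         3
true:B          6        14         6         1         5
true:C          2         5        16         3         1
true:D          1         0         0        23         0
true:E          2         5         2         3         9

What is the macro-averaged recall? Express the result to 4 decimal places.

0.6001

Per-class recall (TP/(TP+FN)):
  A: TP=7, FN=2+0+0+3=5 → 7/12 = 0.58333
  B: TP=14, FN=6+6+1+5=18 → 14/32 = 0.43750
  C: TP=16, FN=2+5+3+1=11 → 16/27 = 0.59259
  D: TP=23, FN=1+0+0+0=1 → 23/24 = 0.95833
  E: TP=9, FN=2+5+2+3=12 → 9/21 = 0.42857
Macro-recall = mean = (0.58333 + 0.43750 + 0.59259 + 0.95833 + 0.42857) / 5 = 0.6001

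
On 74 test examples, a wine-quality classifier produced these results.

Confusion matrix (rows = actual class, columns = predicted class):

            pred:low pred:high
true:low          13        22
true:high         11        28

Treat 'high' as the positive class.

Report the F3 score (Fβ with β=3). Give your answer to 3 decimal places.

Fβ = (1+β²)·TP / ((1+β²)·TP + β²·FN + FP), with β²=9
= 10·28 / (10·28 + 9·11 + 22) = 0.698

0.698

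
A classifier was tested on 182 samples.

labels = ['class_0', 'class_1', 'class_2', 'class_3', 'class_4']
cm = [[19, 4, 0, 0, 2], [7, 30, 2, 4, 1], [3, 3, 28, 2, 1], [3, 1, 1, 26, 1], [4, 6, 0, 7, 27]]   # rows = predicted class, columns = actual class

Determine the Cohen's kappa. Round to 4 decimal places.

Observed agreement pₒ = trace/N = 130/182 = 0.71429
Expected agreement pₑ = Σ (rowᵢ·colᵢ)/N² = (36·25 + 44·44 + 31·37 + 39·32 + 32·44)/182² = 0.20043
κ = (pₒ − pₑ)/(1 − pₑ) = (0.71429 − 0.20043)/(1 − 0.20043) = 0.6427

0.6427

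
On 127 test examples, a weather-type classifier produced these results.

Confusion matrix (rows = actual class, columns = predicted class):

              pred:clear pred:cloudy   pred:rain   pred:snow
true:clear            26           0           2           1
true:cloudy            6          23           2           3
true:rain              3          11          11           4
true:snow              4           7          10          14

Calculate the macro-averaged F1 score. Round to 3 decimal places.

0.569

Per-class F1 score (2·TP/(2·TP+FP+FN)):
  clear: TP=26, FP=6+3+4=13, FN=0+2+1=3 → 52/68 = 0.7647
  cloudy: TP=23, FP=0+11+7=18, FN=6+2+3=11 → 46/75 = 0.6133
  rain: TP=11, FP=2+2+10=14, FN=3+11+4=18 → 22/54 = 0.4074
  snow: TP=14, FP=1+3+4=8, FN=4+7+10=21 → 28/57 = 0.4912
Macro-F1 score = mean = (0.7647 + 0.6133 + 0.4074 + 0.4912) / 4 = 0.569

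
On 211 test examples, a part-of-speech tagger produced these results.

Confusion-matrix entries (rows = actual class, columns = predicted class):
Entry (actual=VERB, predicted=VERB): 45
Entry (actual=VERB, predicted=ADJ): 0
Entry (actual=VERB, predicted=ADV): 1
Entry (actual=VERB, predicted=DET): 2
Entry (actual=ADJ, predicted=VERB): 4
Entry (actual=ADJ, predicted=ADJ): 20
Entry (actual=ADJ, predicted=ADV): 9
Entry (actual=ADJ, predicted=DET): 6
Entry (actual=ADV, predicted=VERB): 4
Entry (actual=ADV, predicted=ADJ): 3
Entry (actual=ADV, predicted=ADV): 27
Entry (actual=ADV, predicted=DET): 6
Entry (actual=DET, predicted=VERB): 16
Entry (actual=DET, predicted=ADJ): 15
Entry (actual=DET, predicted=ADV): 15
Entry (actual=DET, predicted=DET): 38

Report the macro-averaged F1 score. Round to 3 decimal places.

0.609

Per-class F1 score (2·TP/(2·TP+FP+FN)):
  VERB: TP=45, FP=4+4+16=24, FN=0+1+2=3 → 90/117 = 0.7692
  ADJ: TP=20, FP=0+3+15=18, FN=4+9+6=19 → 40/77 = 0.5195
  ADV: TP=27, FP=1+9+15=25, FN=4+3+6=13 → 54/92 = 0.5870
  DET: TP=38, FP=2+6+6=14, FN=16+15+15=46 → 76/136 = 0.5588
Macro-F1 score = mean = (0.7692 + 0.5195 + 0.5870 + 0.5588) / 4 = 0.609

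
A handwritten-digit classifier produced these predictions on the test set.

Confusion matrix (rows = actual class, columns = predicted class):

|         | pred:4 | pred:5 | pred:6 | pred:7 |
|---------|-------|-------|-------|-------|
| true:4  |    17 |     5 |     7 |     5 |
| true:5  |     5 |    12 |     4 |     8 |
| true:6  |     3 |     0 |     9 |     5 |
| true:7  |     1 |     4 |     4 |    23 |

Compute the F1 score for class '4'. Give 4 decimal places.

Treat '4' as positive and all other classes as negative.
F1 score = 2·TP/(2·TP+FP+FN).
4: TP=17, FP=5+3+1=9, FN=5+7+5=17 → 34/60 = 0.56667

0.5667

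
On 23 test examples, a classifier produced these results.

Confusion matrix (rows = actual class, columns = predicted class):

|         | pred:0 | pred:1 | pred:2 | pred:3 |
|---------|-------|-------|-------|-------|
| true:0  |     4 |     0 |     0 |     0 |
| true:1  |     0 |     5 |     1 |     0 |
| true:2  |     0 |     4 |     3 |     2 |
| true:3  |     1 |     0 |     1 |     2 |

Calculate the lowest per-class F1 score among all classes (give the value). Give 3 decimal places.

0.429

Per-class F1 score (2·TP/(2·TP+FP+FN)):
  0: TP=4, FP=0+0+1=1, FN=0+0+0=0 → 8/9 = 0.8889
  1: TP=5, FP=0+4+0=4, FN=0+1+0=1 → 10/15 = 0.6667
  2: TP=3, FP=0+1+1=2, FN=0+4+2=6 → 6/14 = 0.4286
  3: TP=2, FP=0+0+2=2, FN=1+0+1=2 → 4/8 = 0.5000
Lowest is class '2' with F1 score = 0.429.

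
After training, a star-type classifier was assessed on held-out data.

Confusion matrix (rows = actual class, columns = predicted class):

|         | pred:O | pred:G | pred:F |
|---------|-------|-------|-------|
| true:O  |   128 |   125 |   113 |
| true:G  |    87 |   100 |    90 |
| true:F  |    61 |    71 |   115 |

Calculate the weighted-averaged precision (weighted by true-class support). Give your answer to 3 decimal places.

0.396

Per-class precision (TP/(TP+FP)):
  O: TP=128, FP=87+61=148 → 128/276 = 0.4638
  G: TP=100, FP=125+71=196 → 100/296 = 0.3378
  F: TP=115, FP=113+90=203 → 115/318 = 0.3616
Weighted-precision = Σ (supportᵢ/N)·precisionᵢ with N=890: (366/890)·0.4638 + (277/890)·0.3378 + (247/890)·0.3616 = 0.396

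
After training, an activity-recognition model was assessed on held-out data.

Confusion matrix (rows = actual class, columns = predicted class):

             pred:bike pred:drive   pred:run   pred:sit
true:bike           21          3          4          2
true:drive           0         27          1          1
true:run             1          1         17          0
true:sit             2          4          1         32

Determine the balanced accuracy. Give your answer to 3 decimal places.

0.837

Balanced accuracy = mean of per-class recall.
  bike: recall = 21/30 = 0.7000
  drive: recall = 27/29 = 0.9310
  run: recall = 17/19 = 0.8947
  sit: recall = 32/39 = 0.8205
Mean = (0.7000 + 0.9310 + 0.8947 + 0.8205) / 4 = 0.837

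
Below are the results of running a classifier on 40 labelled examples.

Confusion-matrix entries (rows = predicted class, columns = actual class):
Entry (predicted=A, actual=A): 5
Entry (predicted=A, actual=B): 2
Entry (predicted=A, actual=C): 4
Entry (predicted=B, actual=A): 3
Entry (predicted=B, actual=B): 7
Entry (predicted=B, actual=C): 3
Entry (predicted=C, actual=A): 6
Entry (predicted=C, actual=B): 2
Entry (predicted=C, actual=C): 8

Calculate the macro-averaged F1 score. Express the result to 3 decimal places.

Per-class F1 score (2·TP/(2·TP+FP+FN)):
  A: TP=5, FP=2+4=6, FN=3+6=9 → 10/25 = 0.4000
  B: TP=7, FP=3+3=6, FN=2+2=4 → 14/24 = 0.5833
  C: TP=8, FP=6+2=8, FN=4+3=7 → 16/31 = 0.5161
Macro-F1 score = mean = (0.4000 + 0.5833 + 0.5161) / 3 = 0.500

0.500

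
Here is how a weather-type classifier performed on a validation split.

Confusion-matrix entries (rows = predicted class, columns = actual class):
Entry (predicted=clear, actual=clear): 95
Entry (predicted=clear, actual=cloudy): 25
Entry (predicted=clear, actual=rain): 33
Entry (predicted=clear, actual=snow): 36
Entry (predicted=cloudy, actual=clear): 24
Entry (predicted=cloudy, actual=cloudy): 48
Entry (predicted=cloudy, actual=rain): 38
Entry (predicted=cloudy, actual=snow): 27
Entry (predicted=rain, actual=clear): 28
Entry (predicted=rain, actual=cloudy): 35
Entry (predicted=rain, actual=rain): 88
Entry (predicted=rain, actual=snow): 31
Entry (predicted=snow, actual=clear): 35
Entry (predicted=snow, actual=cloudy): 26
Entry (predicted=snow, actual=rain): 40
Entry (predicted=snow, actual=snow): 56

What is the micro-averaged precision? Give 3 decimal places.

Micro-averaging pools counts across classes: ΣTP=287, ΣFP=378, ΣFN=378.
Micro-precision = TP/(TP+FP) on pooled counts = 0.432 (equals overall accuracy in single-label multiclass).

0.432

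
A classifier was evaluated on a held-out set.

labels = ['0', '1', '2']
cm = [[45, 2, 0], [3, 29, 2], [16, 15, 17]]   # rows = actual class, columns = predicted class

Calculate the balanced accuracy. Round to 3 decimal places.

Balanced accuracy = mean of per-class recall.
  0: recall = 45/47 = 0.9574
  1: recall = 29/34 = 0.8529
  2: recall = 17/48 = 0.3542
Mean = (0.9574 + 0.8529 + 0.3542) / 3 = 0.722

0.722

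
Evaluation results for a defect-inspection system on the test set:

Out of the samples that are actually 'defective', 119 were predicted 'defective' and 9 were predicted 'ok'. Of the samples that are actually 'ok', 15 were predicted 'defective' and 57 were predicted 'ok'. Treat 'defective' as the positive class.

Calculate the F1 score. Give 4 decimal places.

0.9084

Precision = TP/(TP+FP) = 119/134 = 0.8881
Recall = TP/(TP+FN) = 119/128 = 0.9297
F1 = 2·TP/(2·TP+FP+FN) = 238/262 = 0.9084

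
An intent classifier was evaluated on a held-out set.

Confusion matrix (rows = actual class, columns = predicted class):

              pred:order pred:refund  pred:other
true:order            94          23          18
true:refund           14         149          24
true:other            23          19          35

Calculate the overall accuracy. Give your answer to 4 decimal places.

Accuracy = trace / total = (94+149+35=278) / 399 = 278/399 = 0.6967

0.6967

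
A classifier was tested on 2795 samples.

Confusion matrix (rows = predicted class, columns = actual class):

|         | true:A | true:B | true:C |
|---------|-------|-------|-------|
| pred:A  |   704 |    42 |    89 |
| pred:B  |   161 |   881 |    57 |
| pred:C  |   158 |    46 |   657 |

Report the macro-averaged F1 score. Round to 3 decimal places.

0.800

Per-class F1 score (2·TP/(2·TP+FP+FN)):
  A: TP=704, FP=42+89=131, FN=161+158=319 → 1408/1858 = 0.7578
  B: TP=881, FP=161+57=218, FN=42+46=88 → 1762/2068 = 0.8520
  C: TP=657, FP=158+46=204, FN=89+57=146 → 1314/1664 = 0.7897
Macro-F1 score = mean = (0.7578 + 0.8520 + 0.7897) / 3 = 0.800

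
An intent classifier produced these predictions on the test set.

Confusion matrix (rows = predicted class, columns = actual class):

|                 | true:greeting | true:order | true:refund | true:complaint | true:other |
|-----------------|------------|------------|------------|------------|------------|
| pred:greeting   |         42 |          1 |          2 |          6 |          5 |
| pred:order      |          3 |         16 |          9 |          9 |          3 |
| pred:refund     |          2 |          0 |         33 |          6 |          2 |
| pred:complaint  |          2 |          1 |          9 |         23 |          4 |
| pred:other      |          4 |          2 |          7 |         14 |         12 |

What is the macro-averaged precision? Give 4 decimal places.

0.5630

Per-class precision (TP/(TP+FP)):
  greeting: TP=42, FP=1+2+6+5=14 → 42/56 = 0.75000
  order: TP=16, FP=3+9+9+3=24 → 16/40 = 0.40000
  refund: TP=33, FP=2+0+6+2=10 → 33/43 = 0.76744
  complaint: TP=23, FP=2+1+9+4=16 → 23/39 = 0.58974
  other: TP=12, FP=4+2+7+14=27 → 12/39 = 0.30769
Macro-precision = mean = (0.75000 + 0.40000 + 0.76744 + 0.58974 + 0.30769) / 5 = 0.5630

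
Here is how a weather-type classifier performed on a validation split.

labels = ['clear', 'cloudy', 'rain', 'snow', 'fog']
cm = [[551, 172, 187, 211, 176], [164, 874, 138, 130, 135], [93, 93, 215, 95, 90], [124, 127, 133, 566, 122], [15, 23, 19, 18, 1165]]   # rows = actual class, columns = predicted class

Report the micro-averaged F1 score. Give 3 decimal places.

Micro-averaging pools counts across classes: ΣTP=3371, ΣFP=2265, ΣFN=2265.
Micro-F1 score = 2·TP/(2·TP+FP+FN) on pooled counts = 0.598 (equals overall accuracy in single-label multiclass).

0.598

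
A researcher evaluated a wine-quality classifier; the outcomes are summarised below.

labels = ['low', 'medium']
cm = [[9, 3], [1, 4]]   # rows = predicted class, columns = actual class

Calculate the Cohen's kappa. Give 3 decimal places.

Observed agreement pₒ = trace/N = 13/17 = 0.7647
Expected agreement pₑ = Σ (rowᵢ·colᵢ)/N² = (10·12 + 7·5)/17² = 0.5363
κ = (pₒ − pₑ)/(1 − pₑ) = (0.7647 − 0.5363)/(1 − 0.5363) = 0.493

0.493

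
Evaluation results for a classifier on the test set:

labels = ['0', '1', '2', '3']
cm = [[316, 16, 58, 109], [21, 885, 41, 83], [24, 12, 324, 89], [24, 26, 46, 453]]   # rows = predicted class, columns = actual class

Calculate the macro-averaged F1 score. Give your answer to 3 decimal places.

0.756

Per-class F1 score (2·TP/(2·TP+FP+FN)):
  0: TP=316, FP=16+58+109=183, FN=21+24+24=69 → 632/884 = 0.7149
  1: TP=885, FP=21+41+83=145, FN=16+12+26=54 → 1770/1969 = 0.8989
  2: TP=324, FP=24+12+89=125, FN=58+41+46=145 → 648/918 = 0.7059
  3: TP=453, FP=24+26+46=96, FN=109+83+89=281 → 906/1283 = 0.7062
Macro-F1 score = mean = (0.7149 + 0.8989 + 0.7059 + 0.7062) / 4 = 0.756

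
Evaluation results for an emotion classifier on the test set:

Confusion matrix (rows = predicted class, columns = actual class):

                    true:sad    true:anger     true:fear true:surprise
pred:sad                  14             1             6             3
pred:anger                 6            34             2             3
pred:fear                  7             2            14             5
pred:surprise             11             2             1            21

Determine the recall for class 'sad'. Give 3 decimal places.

One-vs-rest for 'sad': TP = diagonal; FP = other classes predicted 'sad'; FN = 'sad' predicted as other.
recall = TP/(TP+FN).
sad: TP=14, FN=6+7+11=24 → 14/38 = 0.3684

0.368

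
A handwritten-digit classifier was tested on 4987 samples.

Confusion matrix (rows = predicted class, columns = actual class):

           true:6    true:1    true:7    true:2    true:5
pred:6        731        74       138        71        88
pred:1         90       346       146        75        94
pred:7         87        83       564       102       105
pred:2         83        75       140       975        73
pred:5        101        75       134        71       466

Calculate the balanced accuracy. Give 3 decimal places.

0.604

Balanced accuracy = mean of per-class recall.
  6: recall = 731/1092 = 0.6694
  1: recall = 346/653 = 0.5299
  7: recall = 564/1122 = 0.5027
  2: recall = 975/1294 = 0.7535
  5: recall = 466/826 = 0.5642
Mean = (0.6694 + 0.5299 + 0.5027 + 0.7535 + 0.5642) / 5 = 0.604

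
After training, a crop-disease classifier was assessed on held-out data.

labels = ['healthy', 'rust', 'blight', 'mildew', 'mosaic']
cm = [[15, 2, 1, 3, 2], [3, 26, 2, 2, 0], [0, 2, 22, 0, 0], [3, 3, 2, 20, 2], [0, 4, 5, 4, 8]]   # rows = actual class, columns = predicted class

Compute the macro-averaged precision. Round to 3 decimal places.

Per-class precision (TP/(TP+FP)):
  healthy: TP=15, FP=3+0+3+0=6 → 15/21 = 0.7143
  rust: TP=26, FP=2+2+3+4=11 → 26/37 = 0.7027
  blight: TP=22, FP=1+2+2+5=10 → 22/32 = 0.6875
  mildew: TP=20, FP=3+2+0+4=9 → 20/29 = 0.6897
  mosaic: TP=8, FP=2+0+0+2=4 → 8/12 = 0.6667
Macro-precision = mean = (0.7143 + 0.7027 + 0.6875 + 0.6897 + 0.6667) / 5 = 0.692

0.692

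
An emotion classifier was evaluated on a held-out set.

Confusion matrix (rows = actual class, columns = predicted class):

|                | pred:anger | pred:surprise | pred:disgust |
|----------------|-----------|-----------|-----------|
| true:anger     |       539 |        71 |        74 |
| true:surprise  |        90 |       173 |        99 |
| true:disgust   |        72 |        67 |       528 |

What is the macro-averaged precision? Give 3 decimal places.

0.693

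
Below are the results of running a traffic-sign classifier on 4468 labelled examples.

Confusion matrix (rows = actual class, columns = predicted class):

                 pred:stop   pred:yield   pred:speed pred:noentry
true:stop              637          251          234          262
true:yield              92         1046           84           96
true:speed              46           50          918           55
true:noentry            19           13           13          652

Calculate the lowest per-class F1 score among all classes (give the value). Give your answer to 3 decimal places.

0.585

Per-class F1 score (2·TP/(2·TP+FP+FN)):
  stop: TP=637, FP=92+46+19=157, FN=251+234+262=747 → 1274/2178 = 0.5849
  yield: TP=1046, FP=251+50+13=314, FN=92+84+96=272 → 2092/2678 = 0.7812
  speed: TP=918, FP=234+84+13=331, FN=46+50+55=151 → 1836/2318 = 0.7921
  noentry: TP=652, FP=262+96+55=413, FN=19+13+13=45 → 1304/1762 = 0.7401
Lowest is class 'stop' with F1 score = 0.585.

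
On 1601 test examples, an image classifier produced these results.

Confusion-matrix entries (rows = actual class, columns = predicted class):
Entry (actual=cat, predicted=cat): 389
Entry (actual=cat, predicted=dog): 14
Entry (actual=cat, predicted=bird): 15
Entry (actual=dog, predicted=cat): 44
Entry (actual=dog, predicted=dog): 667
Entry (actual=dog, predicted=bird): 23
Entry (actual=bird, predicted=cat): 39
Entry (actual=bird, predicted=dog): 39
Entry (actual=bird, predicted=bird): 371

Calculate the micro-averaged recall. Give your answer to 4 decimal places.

0.8913

Micro-averaging pools counts across classes: ΣTP=1427, ΣFP=174, ΣFN=174.
Micro-recall = TP/(TP+FN) on pooled counts = 0.8913 (equals overall accuracy in single-label multiclass).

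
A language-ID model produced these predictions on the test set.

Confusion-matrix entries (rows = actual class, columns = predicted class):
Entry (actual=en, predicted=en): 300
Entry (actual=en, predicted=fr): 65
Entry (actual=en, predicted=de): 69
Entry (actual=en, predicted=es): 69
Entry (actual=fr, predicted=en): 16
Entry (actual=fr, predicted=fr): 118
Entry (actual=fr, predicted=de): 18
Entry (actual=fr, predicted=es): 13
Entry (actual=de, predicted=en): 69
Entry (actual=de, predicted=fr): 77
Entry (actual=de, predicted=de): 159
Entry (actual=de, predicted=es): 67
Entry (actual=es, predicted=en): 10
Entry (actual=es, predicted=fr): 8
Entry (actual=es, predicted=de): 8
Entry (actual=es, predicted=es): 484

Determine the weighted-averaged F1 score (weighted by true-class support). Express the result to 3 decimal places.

Per-class F1 score (2·TP/(2·TP+FP+FN)):
  en: TP=300, FP=16+69+10=95, FN=65+69+69=203 → 600/898 = 0.6682
  fr: TP=118, FP=65+77+8=150, FN=16+18+13=47 → 236/433 = 0.5450
  de: TP=159, FP=69+18+8=95, FN=69+77+67=213 → 318/626 = 0.5080
  es: TP=484, FP=69+13+67=149, FN=10+8+8=26 → 968/1143 = 0.8469
Weighted-F1 score = Σ (supportᵢ/N)·F1 scoreᵢ with N=1550: (503/1550)·0.6682 + (165/1550)·0.5450 + (372/1550)·0.5080 + (510/1550)·0.8469 = 0.675

0.675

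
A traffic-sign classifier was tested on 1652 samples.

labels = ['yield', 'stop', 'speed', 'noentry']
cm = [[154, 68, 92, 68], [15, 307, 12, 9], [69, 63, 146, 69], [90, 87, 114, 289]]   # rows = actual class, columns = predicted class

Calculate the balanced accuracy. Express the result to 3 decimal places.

0.554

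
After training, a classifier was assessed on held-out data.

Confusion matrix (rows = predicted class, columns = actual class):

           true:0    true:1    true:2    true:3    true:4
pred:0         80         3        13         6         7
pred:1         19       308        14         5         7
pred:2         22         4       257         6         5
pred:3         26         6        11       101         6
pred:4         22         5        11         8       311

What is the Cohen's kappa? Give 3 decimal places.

0.789

Observed agreement pₒ = trace/N = 1057/1263 = 0.8369
Expected agreement pₑ = Σ (rowᵢ·colᵢ)/N² = (169·109 + 326·353 + 306·294 + 126·150 + 336·357)/1263² = 0.2271
κ = (pₒ − pₑ)/(1 − pₑ) = (0.8369 − 0.2271)/(1 − 0.2271) = 0.789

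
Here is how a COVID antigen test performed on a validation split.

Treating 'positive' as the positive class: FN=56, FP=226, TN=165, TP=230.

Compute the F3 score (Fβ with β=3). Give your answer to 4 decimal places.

0.7591

Fβ = (1+β²)·TP / ((1+β²)·TP + β²·FN + FP), with β²=9
= 10·230 / (10·230 + 9·56 + 226) = 0.7591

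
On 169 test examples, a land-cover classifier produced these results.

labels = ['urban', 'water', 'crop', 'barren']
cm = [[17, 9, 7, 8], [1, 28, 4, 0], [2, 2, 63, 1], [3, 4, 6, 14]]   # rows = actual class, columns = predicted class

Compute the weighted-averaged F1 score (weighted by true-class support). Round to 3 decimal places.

Per-class F1 score (2·TP/(2·TP+FP+FN)):
  urban: TP=17, FP=1+2+3=6, FN=9+7+8=24 → 34/64 = 0.5313
  water: TP=28, FP=9+2+4=15, FN=1+4+0=5 → 56/76 = 0.7368
  crop: TP=63, FP=7+4+6=17, FN=2+2+1=5 → 126/148 = 0.8514
  barren: TP=14, FP=8+0+1=9, FN=3+4+6=13 → 28/50 = 0.5600
Weighted-F1 score = Σ (supportᵢ/N)·F1 scoreᵢ with N=169: (41/169)·0.5313 + (33/169)·0.7368 + (68/169)·0.8514 + (27/169)·0.5600 = 0.705

0.705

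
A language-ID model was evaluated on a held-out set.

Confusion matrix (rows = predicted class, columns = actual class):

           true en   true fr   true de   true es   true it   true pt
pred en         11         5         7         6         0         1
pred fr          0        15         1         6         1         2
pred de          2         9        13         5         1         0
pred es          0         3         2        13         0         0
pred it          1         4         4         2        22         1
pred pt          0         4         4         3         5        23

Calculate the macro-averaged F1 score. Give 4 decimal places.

Per-class F1 score (2·TP/(2·TP+FP+FN)):
  en: TP=11, FP=5+7+6+0+1=19, FN=0+2+0+1+0=3 → 22/44 = 0.50000
  fr: TP=15, FP=0+1+6+1+2=10, FN=5+9+3+4+4=25 → 30/65 = 0.46154
  de: TP=13, FP=2+9+5+1+0=17, FN=7+1+2+4+4=18 → 26/61 = 0.42623
  es: TP=13, FP=0+3+2+0+0=5, FN=6+6+5+2+3=22 → 26/53 = 0.49057
  it: TP=22, FP=1+4+4+2+1=12, FN=0+1+1+0+5=7 → 44/63 = 0.69841
  pt: TP=23, FP=0+4+4+3+5=16, FN=1+2+0+0+1=4 → 46/66 = 0.69697
Macro-F1 score = mean = (0.50000 + 0.46154 + 0.42623 + 0.49057 + 0.69841 + 0.69697) / 6 = 0.5456

0.5456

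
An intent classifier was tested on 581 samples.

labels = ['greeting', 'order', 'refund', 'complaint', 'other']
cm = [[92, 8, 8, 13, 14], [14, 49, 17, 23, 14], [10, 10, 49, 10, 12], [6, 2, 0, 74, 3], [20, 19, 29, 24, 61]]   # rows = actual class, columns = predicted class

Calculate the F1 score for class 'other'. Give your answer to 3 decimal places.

0.475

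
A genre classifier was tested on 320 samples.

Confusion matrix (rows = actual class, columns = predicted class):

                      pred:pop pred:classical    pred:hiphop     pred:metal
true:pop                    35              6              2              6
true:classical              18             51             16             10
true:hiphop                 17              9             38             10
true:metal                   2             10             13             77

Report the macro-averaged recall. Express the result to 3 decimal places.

0.630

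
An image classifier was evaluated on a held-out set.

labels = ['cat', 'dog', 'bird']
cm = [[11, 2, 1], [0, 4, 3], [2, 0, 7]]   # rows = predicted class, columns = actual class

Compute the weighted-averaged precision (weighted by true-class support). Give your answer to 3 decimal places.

Per-class precision (TP/(TP+FP)):
  cat: TP=11, FP=2+1=3 → 11/14 = 0.7857
  dog: TP=4, FP=0+3=3 → 4/7 = 0.5714
  bird: TP=7, FP=2+0=2 → 7/9 = 0.7778
Weighted-precision = Σ (supportᵢ/N)·precisionᵢ with N=30: (13/30)·0.7857 + (6/30)·0.5714 + (11/30)·0.7778 = 0.740

0.740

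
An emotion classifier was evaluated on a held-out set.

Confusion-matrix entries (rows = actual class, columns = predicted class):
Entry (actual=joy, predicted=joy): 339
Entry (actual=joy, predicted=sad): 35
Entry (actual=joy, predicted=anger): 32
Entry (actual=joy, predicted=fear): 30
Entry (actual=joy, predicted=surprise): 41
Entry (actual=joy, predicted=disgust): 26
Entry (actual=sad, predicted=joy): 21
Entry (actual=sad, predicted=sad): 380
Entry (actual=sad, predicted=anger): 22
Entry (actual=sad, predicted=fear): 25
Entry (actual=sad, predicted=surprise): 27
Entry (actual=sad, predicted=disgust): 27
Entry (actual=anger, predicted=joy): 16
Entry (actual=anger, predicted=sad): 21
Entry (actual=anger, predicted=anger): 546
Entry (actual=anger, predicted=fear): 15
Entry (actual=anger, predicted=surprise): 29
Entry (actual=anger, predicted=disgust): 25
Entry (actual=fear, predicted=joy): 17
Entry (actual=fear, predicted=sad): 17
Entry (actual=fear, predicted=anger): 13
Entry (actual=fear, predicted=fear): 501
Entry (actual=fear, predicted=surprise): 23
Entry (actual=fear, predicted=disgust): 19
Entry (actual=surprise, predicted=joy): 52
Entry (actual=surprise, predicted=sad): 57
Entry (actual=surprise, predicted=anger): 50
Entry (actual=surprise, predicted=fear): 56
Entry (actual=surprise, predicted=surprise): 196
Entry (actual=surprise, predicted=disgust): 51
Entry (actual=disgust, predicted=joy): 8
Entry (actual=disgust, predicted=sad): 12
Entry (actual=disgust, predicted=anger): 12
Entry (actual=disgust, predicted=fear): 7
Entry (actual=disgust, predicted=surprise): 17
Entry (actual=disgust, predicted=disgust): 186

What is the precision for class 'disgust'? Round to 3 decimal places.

0.557

One-vs-rest for 'disgust': TP = diagonal; FP = other classes predicted 'disgust'; FN = 'disgust' predicted as other.
precision = TP/(TP+FP).
disgust: TP=186, FP=26+27+25+19+51=148 → 186/334 = 0.5569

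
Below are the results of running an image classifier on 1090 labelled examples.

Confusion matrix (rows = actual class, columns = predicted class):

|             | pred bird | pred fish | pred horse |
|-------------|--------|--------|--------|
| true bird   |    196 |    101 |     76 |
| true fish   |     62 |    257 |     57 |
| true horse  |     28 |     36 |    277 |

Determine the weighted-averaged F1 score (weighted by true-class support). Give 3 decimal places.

Per-class F1 score (2·TP/(2·TP+FP+FN)):
  bird: TP=196, FP=62+28=90, FN=101+76=177 → 392/659 = 0.5948
  fish: TP=257, FP=101+36=137, FN=62+57=119 → 514/770 = 0.6675
  horse: TP=277, FP=76+57=133, FN=28+36=64 → 554/751 = 0.7377
Weighted-F1 score = Σ (supportᵢ/N)·F1 scoreᵢ with N=1090: (373/1090)·0.5948 + (376/1090)·0.6675 + (341/1090)·0.7377 = 0.665

0.665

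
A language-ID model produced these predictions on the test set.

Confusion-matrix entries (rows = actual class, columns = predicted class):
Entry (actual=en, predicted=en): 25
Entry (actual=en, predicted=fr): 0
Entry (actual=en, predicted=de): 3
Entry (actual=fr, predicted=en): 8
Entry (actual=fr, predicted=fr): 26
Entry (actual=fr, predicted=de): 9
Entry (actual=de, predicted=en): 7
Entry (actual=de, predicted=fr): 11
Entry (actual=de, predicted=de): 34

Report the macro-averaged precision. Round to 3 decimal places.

0.689

Per-class precision (TP/(TP+FP)):
  en: TP=25, FP=8+7=15 → 25/40 = 0.6250
  fr: TP=26, FP=0+11=11 → 26/37 = 0.7027
  de: TP=34, FP=3+9=12 → 34/46 = 0.7391
Macro-precision = mean = (0.6250 + 0.7027 + 0.7391) / 3 = 0.689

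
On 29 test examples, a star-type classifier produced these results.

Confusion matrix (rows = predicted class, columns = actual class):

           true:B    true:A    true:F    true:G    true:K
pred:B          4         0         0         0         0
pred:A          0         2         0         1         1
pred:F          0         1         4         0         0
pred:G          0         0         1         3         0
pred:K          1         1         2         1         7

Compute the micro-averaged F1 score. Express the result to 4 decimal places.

Micro-averaging pools counts across classes: ΣTP=20, ΣFP=9, ΣFN=9.
Micro-F1 score = 2·TP/(2·TP+FP+FN) on pooled counts = 0.6897 (equals overall accuracy in single-label multiclass).

0.6897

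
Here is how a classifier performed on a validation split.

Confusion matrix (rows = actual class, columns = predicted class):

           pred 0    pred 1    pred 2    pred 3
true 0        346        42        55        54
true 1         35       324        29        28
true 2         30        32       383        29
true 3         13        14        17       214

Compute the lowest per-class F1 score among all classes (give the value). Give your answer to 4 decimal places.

0.7341

Per-class F1 score (2·TP/(2·TP+FP+FN)):
  0: TP=346, FP=35+30+13=78, FN=42+55+54=151 → 692/921 = 0.75136
  1: TP=324, FP=42+32+14=88, FN=35+29+28=92 → 648/828 = 0.78261
  2: TP=383, FP=55+29+17=101, FN=30+32+29=91 → 766/958 = 0.79958
  3: TP=214, FP=54+28+29=111, FN=13+14+17=44 → 428/583 = 0.73413
Lowest is class '3' with F1 score = 0.7341.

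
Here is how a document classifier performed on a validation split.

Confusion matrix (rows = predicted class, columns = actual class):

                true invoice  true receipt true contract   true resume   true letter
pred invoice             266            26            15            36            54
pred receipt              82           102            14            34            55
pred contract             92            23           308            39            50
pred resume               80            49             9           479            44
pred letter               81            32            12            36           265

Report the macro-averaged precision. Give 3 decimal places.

Per-class precision (TP/(TP+FP)):
  invoice: TP=266, FP=26+15+36+54=131 → 266/397 = 0.6700
  receipt: TP=102, FP=82+14+34+55=185 → 102/287 = 0.3554
  contract: TP=308, FP=92+23+39+50=204 → 308/512 = 0.6016
  resume: TP=479, FP=80+49+9+44=182 → 479/661 = 0.7247
  letter: TP=265, FP=81+32+12+36=161 → 265/426 = 0.6221
Macro-precision = mean = (0.6700 + 0.3554 + 0.6016 + 0.7247 + 0.6221) / 5 = 0.595

0.595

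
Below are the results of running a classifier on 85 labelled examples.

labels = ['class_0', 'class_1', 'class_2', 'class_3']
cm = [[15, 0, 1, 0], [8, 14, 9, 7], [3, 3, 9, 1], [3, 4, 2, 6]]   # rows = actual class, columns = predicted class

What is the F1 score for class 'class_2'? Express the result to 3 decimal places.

0.486

Treat 'class_2' as positive and all other classes as negative.
F1 score = 2·TP/(2·TP+FP+FN).
class_2: TP=9, FP=1+9+2=12, FN=3+3+1=7 → 18/37 = 0.4865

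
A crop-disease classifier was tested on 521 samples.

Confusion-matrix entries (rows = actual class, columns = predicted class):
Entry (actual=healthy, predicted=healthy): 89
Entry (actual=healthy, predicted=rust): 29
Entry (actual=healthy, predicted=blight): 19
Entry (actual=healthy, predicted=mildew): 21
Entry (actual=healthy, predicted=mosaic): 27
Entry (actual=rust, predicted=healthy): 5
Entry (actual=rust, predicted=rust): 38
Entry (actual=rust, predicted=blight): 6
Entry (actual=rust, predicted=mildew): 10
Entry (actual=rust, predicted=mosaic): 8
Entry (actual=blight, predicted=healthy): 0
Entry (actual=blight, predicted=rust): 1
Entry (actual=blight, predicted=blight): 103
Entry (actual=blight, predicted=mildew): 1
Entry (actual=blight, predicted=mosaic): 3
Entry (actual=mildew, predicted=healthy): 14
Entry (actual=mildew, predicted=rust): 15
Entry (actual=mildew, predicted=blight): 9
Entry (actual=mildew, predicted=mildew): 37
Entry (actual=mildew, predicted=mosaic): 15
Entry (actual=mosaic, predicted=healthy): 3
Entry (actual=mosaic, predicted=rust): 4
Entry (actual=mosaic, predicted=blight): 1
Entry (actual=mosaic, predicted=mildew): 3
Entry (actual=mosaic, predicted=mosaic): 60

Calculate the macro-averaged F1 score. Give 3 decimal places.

0.608

Per-class F1 score (2·TP/(2·TP+FP+FN)):
  healthy: TP=89, FP=5+0+14+3=22, FN=29+19+21+27=96 → 178/296 = 0.6014
  rust: TP=38, FP=29+1+15+4=49, FN=5+6+10+8=29 → 76/154 = 0.4935
  blight: TP=103, FP=19+6+9+1=35, FN=0+1+1+3=5 → 206/246 = 0.8374
  mildew: TP=37, FP=21+10+1+3=35, FN=14+15+9+15=53 → 74/162 = 0.4568
  mosaic: TP=60, FP=27+8+3+15=53, FN=3+4+1+3=11 → 120/184 = 0.6522
Macro-F1 score = mean = (0.6014 + 0.4935 + 0.8374 + 0.4568 + 0.6522) / 5 = 0.608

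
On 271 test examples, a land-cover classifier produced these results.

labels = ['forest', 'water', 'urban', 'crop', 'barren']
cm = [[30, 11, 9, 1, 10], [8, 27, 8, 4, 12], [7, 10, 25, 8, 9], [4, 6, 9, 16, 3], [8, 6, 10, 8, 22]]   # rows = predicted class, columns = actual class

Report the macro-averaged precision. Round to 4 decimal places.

Per-class precision (TP/(TP+FP)):
  forest: TP=30, FP=11+9+1+10=31 → 30/61 = 0.49180
  water: TP=27, FP=8+8+4+12=32 → 27/59 = 0.45763
  urban: TP=25, FP=7+10+8+9=34 → 25/59 = 0.42373
  crop: TP=16, FP=4+6+9+3=22 → 16/38 = 0.42105
  barren: TP=22, FP=8+6+10+8=32 → 22/54 = 0.40741
Macro-precision = mean = (0.49180 + 0.45763 + 0.42373 + 0.42105 + 0.40741) / 5 = 0.4403

0.4403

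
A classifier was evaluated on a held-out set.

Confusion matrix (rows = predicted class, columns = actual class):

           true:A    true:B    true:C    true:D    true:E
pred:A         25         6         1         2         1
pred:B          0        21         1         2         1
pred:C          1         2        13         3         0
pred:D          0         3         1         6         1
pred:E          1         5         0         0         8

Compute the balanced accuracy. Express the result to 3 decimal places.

0.699

Balanced accuracy = mean of per-class recall.
  A: recall = 25/27 = 0.9259
  B: recall = 21/37 = 0.5676
  C: recall = 13/16 = 0.8125
  D: recall = 6/13 = 0.4615
  E: recall = 8/11 = 0.7273
Mean = (0.9259 + 0.5676 + 0.8125 + 0.4615 + 0.7273) / 5 = 0.699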